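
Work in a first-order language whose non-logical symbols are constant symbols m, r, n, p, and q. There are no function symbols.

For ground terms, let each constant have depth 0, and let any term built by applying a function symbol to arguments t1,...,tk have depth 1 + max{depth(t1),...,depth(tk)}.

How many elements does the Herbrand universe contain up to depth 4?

5

With no function symbols every ground term is a constant, so there are exactly 5 ground terms at every depth bound.
N_0 = 5
N_1 = 5
N_2 = 5
N_3 = 5
N_4 = 5
Explicitly: m, r, n, p, q.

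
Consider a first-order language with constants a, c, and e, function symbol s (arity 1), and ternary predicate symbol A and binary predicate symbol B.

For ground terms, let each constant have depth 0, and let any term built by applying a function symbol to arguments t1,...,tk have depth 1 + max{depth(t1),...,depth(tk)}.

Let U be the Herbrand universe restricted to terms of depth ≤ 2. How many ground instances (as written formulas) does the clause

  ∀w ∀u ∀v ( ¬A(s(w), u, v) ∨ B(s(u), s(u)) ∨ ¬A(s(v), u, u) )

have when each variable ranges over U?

729

Ground terms of depth ≤ 2:
  Write N_k for the number of ground terms of depth ≤ k. A term of depth ≤ k is either a constant or a function symbol applied to arguments of depth ≤ k−1, so N_k = 3 + N_{k-1}.
  N_0 = 3
  N_1 = 3 + 3 = 6
  N_2 = 3 + 6 = 9
So there are 9 ground terms available for substitution.
There are 3 variables to instantiate (w, u, v), each occurring in at least one literal, so different choices give different ground instances.
Number of ground instances = 9^3 = 729.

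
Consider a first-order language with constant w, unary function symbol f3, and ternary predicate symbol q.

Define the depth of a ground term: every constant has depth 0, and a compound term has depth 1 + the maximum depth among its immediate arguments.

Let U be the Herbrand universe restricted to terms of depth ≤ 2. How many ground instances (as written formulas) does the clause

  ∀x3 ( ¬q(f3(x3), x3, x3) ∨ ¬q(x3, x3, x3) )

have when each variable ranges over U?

Ground terms of depth ≤ 2:
  Count level by level. With function symbols f3/1, the terms of depth ≤ k are the 1 constant together with each function applied to depth-≤(k−1) tuples, so N_k = 1 + N_{k-1}.
  N_0 = 1
  N_1 = 1 + 1 = 2
  N_2 = 1 + 2 = 3
So there are 3 ground terms available for substitution.
The clause has 1 distinct variable (x3), which appears in the body. In the free term algebra distinct substitutions yield syntactically distinct ground instances.
Number of ground instances = 3.

3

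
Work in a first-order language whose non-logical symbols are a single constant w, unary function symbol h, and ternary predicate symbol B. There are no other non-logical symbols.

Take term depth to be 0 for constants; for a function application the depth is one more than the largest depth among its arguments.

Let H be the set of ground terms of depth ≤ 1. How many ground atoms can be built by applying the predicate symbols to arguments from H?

First count ground terms of depth ≤ 1.
Let N_k count ground terms of depth at most k. Each non-constant term of depth ≤ k is some function symbol applied to depth-≤(k−1) arguments, giving N_k = 1 + N_{k-1}.
N_0 = 1
N_1 = 1 + 1 = 2
So |H| = 2.
For each predicate symbol, the number of ground atoms is |H| raised to its arity; summing:
  B: 2^3 = 8
Total ground atoms: 8.

8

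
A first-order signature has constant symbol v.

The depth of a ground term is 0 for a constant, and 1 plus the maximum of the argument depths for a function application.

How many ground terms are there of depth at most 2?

1

With no function symbols every ground term is a constant, so there is exactly 1 ground term at every depth bound.
N_0 = 1
N_1 = 1
N_2 = 1
Explicitly: v.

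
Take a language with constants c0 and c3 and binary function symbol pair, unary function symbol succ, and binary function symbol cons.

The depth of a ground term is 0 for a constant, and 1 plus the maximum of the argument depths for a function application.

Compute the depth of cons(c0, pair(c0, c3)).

depth(pair(c0, c3)) = 1 + max(0, 0) = 1
depth(cons(c0, pair(c0, c3))) = 1 + max(0, 1) = 2

2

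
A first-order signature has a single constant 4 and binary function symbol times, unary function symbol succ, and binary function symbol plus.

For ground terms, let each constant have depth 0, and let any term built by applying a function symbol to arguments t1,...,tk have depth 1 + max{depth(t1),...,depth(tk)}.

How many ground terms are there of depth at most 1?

Let N_k = |{terms of depth ≤ k}|. Then N_0 = 1 and N_k = 1 + N_{k-1}^2 + N_{k-1} + N_{k-1}^2 for k ≥ 1 (one summand per function symbol, arity giving the exponent).
N_0 = 1
N_1 = 1 + 1^2 + 1 + 1^2 = 4
Explicitly: 4, times(4, 4), succ(4), plus(4, 4).

4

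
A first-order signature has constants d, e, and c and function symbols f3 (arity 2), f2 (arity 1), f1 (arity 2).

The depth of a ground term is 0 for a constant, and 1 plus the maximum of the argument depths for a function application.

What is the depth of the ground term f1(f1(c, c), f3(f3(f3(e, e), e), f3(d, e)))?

4

depth(f1(c, c)) = 1 + max(0, 0) = 1
depth(f3(e, e)) = 1 + max(0, 0) = 1
depth(f3(f3(e, e), e)) = 1 + max(1, 0) = 2
depth(f3(d, e)) = 1 + max(0, 0) = 1
depth(f3(f3(f3(e, e), e), f3(d, e))) = 1 + max(2, 1) = 3
depth(f1(f1(c, c), f3(f3(f3(e, e), e), f3(d, e)))) = 1 + max(1, 3) = 4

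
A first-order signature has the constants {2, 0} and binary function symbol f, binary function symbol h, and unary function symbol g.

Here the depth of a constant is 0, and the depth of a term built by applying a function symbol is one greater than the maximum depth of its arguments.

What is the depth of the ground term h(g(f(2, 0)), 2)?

3

depth(f(2, 0)) = 1 + max(0, 0) = 1
depth(g(f(2, 0))) = 1 + depth(f(2, 0)) = 1 + 1 = 2
depth(h(g(f(2, 0)), 2)) = 1 + max(2, 0) = 3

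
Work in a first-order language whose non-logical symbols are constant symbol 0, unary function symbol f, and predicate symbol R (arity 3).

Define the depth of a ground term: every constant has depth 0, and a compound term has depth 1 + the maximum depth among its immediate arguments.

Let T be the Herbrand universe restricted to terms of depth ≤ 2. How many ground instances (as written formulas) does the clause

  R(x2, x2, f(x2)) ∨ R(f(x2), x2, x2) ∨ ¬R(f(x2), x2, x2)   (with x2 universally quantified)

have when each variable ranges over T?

Ground terms of depth ≤ 2:
  Count level by level. With function symbols f/1, the terms of depth ≤ k are the 1 constant together with each function applied to depth-≤(k−1) tuples, so N_k = 1 + N_{k-1}.
  N_0 = 1
  N_1 = 1 + 1 = 2
  N_2 = 1 + 2 = 3
So there are 3 ground terms available for substitution.
There is 1 variable to instantiate (x2),  occurring in at least one literal, so different choices give different ground instances.
Number of ground instances = 3.

3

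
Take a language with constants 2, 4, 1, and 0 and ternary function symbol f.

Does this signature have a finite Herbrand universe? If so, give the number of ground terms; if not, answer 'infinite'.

infinite

The signature has at least one function symbol (f, arity 3) and at least one constant (2).
Iterating f gives infinitely many distinct ground terms: 2, f(2, 2, 2), f(f(2, 2, 2), f(2, 2, 2), f(2, 2, 2)), ...
So the Herbrand universe is infinite.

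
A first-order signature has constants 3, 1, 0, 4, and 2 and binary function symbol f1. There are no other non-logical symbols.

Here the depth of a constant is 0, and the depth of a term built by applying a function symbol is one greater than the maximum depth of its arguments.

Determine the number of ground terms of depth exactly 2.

Let N_k count ground terms of depth at most k. Each non-constant term of depth ≤ k is some function symbol applied to depth-≤(k−1) arguments, giving N_k = 5 + N_{k-1}^2.
N_0 = 5
N_1 = 5 + 5^2 = 30
N_2 = 5 + 30^2 = 905
Terms of depth exactly 2: N_2 − N_1 = 905 − 30 = 875.

875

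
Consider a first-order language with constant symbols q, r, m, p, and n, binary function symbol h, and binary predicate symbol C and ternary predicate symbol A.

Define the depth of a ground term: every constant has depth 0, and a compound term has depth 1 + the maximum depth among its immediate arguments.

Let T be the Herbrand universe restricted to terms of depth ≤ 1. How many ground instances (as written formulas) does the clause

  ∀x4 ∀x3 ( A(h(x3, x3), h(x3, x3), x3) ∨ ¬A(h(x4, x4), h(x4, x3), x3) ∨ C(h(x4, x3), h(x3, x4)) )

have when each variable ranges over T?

Ground terms of depth ≤ 1:
  Count level by level. With function symbols h/2, the terms of depth ≤ k are the 5 constants together with each function applied to depth-≤(k−1) tuples, so N_k = 5 + N_{k-1}^2.
  N_0 = 5
  N_1 = 5 + 5^2 = 30
So there are 30 ground terms available for substitution.
There are 2 variables to instantiate (x4, x3), each occurring in at least one literal, so different choices give different ground instances.
Number of ground instances = 30^2 = 900.

900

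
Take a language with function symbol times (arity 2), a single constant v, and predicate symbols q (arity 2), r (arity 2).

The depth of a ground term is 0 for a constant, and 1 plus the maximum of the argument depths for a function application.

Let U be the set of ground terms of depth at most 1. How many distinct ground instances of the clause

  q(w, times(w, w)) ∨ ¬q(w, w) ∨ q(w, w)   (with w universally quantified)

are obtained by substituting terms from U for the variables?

2

Ground terms of depth ≤ 1:
  Let N_k = |{terms of depth ≤ k}|. Then N_0 = 1 and N_k = 1 + N_{k-1}^2 for k ≥ 1 (one summand per function symbol, arity giving the exponent).
  N_0 = 1
  N_1 = 1 + 1^2 = 2
So there are 2 ground terms available for substitution.
The body mentions the single quantified variable w; since ground terms form a free algebra, no two substitutions collapse to the same formula.
Number of ground instances = 2.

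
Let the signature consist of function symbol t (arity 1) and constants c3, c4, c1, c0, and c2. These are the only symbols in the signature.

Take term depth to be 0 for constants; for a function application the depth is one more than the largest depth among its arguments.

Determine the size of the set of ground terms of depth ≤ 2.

Let N_k = |{terms of depth ≤ k}|. Then N_0 = 5 and N_k = 5 + N_{k-1} for k ≥ 1 (one summand per function symbol, arity giving the exponent).
N_0 = 5
N_1 = 5 + 5 = 10
N_2 = 5 + 10 = 15

15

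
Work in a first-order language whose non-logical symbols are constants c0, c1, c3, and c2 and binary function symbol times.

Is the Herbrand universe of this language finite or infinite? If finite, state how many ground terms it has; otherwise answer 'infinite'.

The signature has at least one function symbol (times, arity 2) and at least one constant (c0).
Iterating times gives infinitely many distinct ground terms: c0, times(c0, c0), times(times(c0, c0), times(c0, c0)), ...
So the Herbrand universe is infinite.

infinite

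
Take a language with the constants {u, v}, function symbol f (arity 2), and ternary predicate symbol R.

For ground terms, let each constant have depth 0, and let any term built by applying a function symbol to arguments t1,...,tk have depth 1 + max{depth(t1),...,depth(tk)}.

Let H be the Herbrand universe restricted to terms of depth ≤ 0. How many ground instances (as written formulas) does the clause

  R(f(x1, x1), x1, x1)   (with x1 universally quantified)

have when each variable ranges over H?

Ground terms of depth ≤ 0:
  Count level by level. With function symbols f/2, the terms of depth ≤ k are the 2 constants together with each function applied to depth-≤(k−1) tuples, so N_k = 2 + N_{k-1}^2.
  N_0 = 2
  Explicitly: u, v.
So there are 2 ground terms available for substitution.
The body mentions the single quantified variable x1; since ground terms form a free algebra, no two substitutions collapse to the same formula.
Number of ground instances = 2.

2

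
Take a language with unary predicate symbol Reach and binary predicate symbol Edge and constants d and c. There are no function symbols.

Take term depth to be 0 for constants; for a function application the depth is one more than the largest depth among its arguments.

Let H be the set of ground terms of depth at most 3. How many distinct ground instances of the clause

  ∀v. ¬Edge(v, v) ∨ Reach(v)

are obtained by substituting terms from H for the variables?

Ground terms of depth ≤ 3:
  With no function symbols every ground term is a constant, so there are exactly 2 ground terms at every depth bound.
  N_0 = 2
  N_1 = 2
  N_2 = 2
  N_3 = 2
  Explicitly: d, c.
So there are 2 ground terms available for substitution.
There is 1 variable to instantiate (v),  occurring in at least one literal, so different choices give different ground instances.
Number of ground instances = 2.

2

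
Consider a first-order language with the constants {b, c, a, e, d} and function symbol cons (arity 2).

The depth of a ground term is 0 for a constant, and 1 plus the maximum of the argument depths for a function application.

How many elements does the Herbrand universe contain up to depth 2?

Let N_k = |{terms of depth ≤ k}|. Then N_0 = 5 and N_k = 5 + N_{k-1}^2 for k ≥ 1 (one summand per function symbol, arity giving the exponent).
N_0 = 5
N_1 = 5 + 5^2 = 30
N_2 = 5 + 30^2 = 905

905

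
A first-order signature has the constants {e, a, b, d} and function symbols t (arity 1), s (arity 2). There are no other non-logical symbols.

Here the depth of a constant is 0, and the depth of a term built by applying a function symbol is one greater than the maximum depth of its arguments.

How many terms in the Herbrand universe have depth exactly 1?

20

Count level by level. With function symbols t/1, s/2, the terms of depth ≤ k are the 4 constants together with each function applied to depth-≤(k−1) tuples, so N_k = 4 + N_{k-1} + N_{k-1}^2.
N_0 = 4
N_1 = 4 + 4 + 4^2 = 24
Terms of depth exactly 1: N_1 − N_0 = 24 − 4 = 20.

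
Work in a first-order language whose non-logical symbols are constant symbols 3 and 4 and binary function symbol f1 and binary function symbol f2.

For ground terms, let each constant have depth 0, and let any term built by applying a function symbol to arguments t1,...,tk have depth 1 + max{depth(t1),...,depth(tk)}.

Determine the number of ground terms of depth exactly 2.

If N_k denotes the number of depth-≤k ground terms, the 2 constants give N_0 = 2, and each function symbol of arity r contributes N_{k-1}^r new terms at level k: N_k = 2 + N_{k-1}^2 + N_{k-1}^2.
N_0 = 2
N_1 = 2 + 2^2 + 2^2 = 10
N_2 = 2 + 10^2 + 10^2 = 202
Terms of depth exactly 2: N_2 − N_1 = 202 − 10 = 192.

192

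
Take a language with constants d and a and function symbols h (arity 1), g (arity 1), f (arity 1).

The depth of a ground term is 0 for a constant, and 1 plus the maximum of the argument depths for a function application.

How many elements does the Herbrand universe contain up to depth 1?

If N_k denotes the number of depth-≤k ground terms, the 2 constants give N_0 = 2, and each function symbol of arity r contributes N_{k-1}^r new terms at level k: N_k = 2 + N_{k-1} + N_{k-1} + N_{k-1}.
N_0 = 2
N_1 = 2 + 2 + 2 + 2 = 8
Explicitly: d, a, h(d), h(a), g(d), g(a), f(d), f(a).

8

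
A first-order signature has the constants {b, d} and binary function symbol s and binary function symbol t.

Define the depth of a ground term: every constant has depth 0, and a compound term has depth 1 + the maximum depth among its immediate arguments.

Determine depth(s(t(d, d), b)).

2

depth(t(d, d)) = 1 + max(0, 0) = 1
depth(s(t(d, d), b)) = 1 + max(1, 0) = 2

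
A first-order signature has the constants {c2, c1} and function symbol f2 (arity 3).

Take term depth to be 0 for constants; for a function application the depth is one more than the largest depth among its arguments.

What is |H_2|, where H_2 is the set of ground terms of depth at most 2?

Let N_k = |{terms of depth ≤ k}|. Then N_0 = 2 and N_k = 2 + N_{k-1}^3 for k ≥ 1 (one summand per function symbol, arity giving the exponent).
N_0 = 2
N_1 = 2 + 2^3 = 10
N_2 = 2 + 10^3 = 1002

1002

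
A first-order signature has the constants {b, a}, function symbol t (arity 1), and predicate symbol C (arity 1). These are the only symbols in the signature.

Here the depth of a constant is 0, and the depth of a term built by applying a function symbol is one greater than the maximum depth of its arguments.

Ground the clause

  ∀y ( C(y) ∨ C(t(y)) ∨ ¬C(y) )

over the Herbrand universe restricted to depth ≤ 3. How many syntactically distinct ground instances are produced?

Ground terms of depth ≤ 3:
  Let N_k = |{terms of depth ≤ k}|. Then N_0 = 2 and N_k = 2 + N_{k-1} for k ≥ 1 (one summand per function symbol, arity giving the exponent).
  N_0 = 2
  N_1 = 2 + 2 = 4
  N_2 = 2 + 4 = 6
  N_3 = 2 + 6 = 8
So there are 8 ground terms available for substitution.
There is 1 variable to instantiate (y),  occurring in at least one literal, so different choices give different ground instances.
Number of ground instances = 8.

8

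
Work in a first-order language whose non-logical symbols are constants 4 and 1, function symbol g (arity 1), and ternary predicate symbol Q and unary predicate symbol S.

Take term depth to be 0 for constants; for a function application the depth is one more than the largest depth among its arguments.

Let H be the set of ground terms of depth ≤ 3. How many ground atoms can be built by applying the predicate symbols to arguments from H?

First count ground terms of depth ≤ 3.
Write N_k for the number of ground terms of depth ≤ k. A term of depth ≤ k is either a constant or a function symbol applied to arguments of depth ≤ k−1, so N_k = 2 + N_{k-1}.
N_0 = 2
N_1 = 2 + 2 = 4
N_2 = 2 + 4 = 6
N_3 = 2 + 6 = 8
Explicitly: 4, 1, g(4), g(1), g(g(4)), g(g(1)), g(g(g(4))), g(g(g(1))).
So |H| = 8.
Each predicate of arity r yields |H|^r ground atoms (one per choice of an r-tuple from H):
  Q: 8^3 = 512;  S: 8
Total ground atoms: 512 + 8 = 520.

520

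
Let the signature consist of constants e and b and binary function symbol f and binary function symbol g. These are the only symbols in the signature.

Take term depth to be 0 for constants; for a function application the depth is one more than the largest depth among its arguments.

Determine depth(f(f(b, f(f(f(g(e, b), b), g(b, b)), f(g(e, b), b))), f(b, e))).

depth(g(e, b)) = 1 + max(0, 0) = 1
depth(f(g(e, b), b)) = 1 + max(1, 0) = 2
depth(g(b, b)) = 1 + max(0, 0) = 1
depth(f(f(g(e, b), b), g(b, b))) = 1 + max(2, 1) = 3
depth(f(f(f(g(e, b), b), g(b, b)), f(g(e, b), b))) = 1 + max(3, 2) = 4
depth(f(b, f(f(f(g(e, b), b), g(b, b)), f(g(e, b), b)))) = 1 + max(0, 4) = 5
depth(f(b, e)) = 1 + max(0, 0) = 1
depth(f(f(b, f(f(f(g(e, b), b), g(b, b)), f(g(e, b), b))), f(b, e))) = 1 + max(5, 1) = 6

6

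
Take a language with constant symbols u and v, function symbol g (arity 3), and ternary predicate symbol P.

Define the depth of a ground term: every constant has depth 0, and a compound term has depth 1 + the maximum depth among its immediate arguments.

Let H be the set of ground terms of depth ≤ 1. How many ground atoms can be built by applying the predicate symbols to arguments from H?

1000

First count ground terms of depth ≤ 1.
If N_k denotes the number of depth-≤k ground terms, the 2 constants give N_0 = 2, and each function symbol of arity r contributes N_{k-1}^r new terms at level k: N_k = 2 + N_{k-1}^3.
N_0 = 2
N_1 = 2 + 2^3 = 10
Explicitly: u, v, g(u, u, u), g(u, u, v), g(u, v, u), g(u, v, v), g(v, u, u), g(v, u, v), g(v, v, u), g(v, v, v).
So |H| = 10.
Each predicate of arity r yields |H|^r ground atoms (one per choice of an r-tuple from H):
  P: 10^3 = 1000
Total ground atoms: 1000.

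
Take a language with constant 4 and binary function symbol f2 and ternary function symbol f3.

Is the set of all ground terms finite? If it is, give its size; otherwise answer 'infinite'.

The signature has at least one function symbol (f2, arity 2) and at least one constant (4).
Iterating f2 gives infinitely many distinct ground terms: 4, f2(4, 4), f2(f2(4, 4), f2(4, 4)), ...
So the Herbrand universe is infinite.

infinite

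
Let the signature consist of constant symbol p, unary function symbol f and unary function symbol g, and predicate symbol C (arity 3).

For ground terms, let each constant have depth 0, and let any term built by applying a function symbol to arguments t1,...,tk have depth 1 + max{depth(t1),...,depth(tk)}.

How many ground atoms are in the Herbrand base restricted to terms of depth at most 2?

343

First count ground terms of depth ≤ 2.
Write N_k for the number of ground terms of depth ≤ k. A term of depth ≤ k is either a constant or a function symbol applied to arguments of depth ≤ k−1, so N_k = 1 + N_{k-1} + N_{k-1}.
N_0 = 1
N_1 = 1 + 1 + 1 = 3
N_2 = 1 + 3 + 3 = 7
So |H| = 7.
For each predicate symbol, the number of ground atoms is |H| raised to its arity; summing:
  C: 7^3 = 343
Total ground atoms: 343.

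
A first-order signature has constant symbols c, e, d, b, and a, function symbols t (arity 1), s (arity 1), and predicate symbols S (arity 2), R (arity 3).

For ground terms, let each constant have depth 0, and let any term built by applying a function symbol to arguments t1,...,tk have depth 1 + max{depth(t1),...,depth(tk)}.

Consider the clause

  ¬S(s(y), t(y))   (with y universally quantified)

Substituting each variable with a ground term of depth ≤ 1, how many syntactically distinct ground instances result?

15

Ground terms of depth ≤ 1:
  Let N_k count ground terms of depth at most k. Each non-constant term of depth ≤ k is some function symbol applied to depth-≤(k−1) arguments, giving N_k = 5 + N_{k-1} + N_{k-1}.
  N_0 = 5
  N_1 = 5 + 5 + 5 = 15
So there are 15 ground terms available for substitution.
The variable y ranges independently over the available ground terms, and distinct assignments produce distinct instances.
Number of ground instances = 15.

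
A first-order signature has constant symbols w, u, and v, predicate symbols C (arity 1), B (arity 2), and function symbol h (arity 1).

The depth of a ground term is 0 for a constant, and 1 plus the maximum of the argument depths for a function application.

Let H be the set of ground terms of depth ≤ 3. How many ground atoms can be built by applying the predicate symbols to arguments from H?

156

First count ground terms of depth ≤ 3.
Count level by level. With function symbols h/1, the terms of depth ≤ k are the 3 constants together with each function applied to depth-≤(k−1) tuples, so N_k = 3 + N_{k-1}.
N_0 = 3
N_1 = 3 + 3 = 6
N_2 = 3 + 6 = 9
N_3 = 3 + 9 = 12
Explicitly: w, u, v, h(w), h(u), h(v), h(h(w)), h(h(u)), h(h(v)), h(h(h(w))), h(h(h(u))), h(h(h(v))).
So |H| = 12.
For each predicate symbol, the number of ground atoms is |H| raised to its arity; summing:
  C: 12;  B: 12^2 = 144
Total ground atoms: 12 + 144 = 156.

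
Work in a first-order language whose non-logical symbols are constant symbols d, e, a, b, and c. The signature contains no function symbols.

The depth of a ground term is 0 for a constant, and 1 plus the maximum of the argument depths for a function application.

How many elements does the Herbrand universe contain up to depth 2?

With no function symbols every ground term is a constant, so there are exactly 5 ground terms at every depth bound.
N_0 = 5
N_1 = 5
N_2 = 5
Explicitly: d, e, a, b, c.

5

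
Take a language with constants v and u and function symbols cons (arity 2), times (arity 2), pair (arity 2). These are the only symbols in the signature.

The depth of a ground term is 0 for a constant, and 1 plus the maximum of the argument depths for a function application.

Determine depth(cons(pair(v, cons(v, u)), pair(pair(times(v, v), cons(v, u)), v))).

depth(cons(v, u)) = 1 + max(0, 0) = 1
depth(pair(v, cons(v, u))) = 1 + max(0, 1) = 2
depth(times(v, v)) = 1 + max(0, 0) = 1
depth(pair(times(v, v), cons(v, u))) = 1 + max(1, 1) = 2
depth(pair(pair(times(v, v), cons(v, u)), v)) = 1 + max(2, 0) = 3
depth(cons(pair(v, cons(v, u)), pair(pair(times(v, v), cons(v, u)), v))) = 1 + max(2, 3) = 4

4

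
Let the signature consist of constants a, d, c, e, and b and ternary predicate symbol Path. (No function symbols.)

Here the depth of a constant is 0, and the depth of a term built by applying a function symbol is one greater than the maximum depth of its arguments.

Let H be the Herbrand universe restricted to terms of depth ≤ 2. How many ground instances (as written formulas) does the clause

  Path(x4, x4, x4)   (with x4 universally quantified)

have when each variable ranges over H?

5

Ground terms of depth ≤ 2:
  With no function symbols every ground term is a constant, so there are exactly 5 ground terms at every depth bound.
  N_0 = 5
  N_1 = 5
  N_2 = 5
  Explicitly: a, d, c, e, b.
So there are 5 ground terms available for substitution.
The clause has 1 distinct variable (x4), which appears in the body. In the free term algebra distinct substitutions yield syntactically distinct ground instances.
Number of ground instances = 5.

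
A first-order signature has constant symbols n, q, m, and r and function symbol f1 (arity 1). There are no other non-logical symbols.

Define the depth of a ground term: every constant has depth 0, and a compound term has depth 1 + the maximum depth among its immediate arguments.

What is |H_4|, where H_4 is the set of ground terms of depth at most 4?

If N_k denotes the number of depth-≤k ground terms, the 4 constants give N_0 = 4, and each function symbol of arity r contributes N_{k-1}^r new terms at level k: N_k = 4 + N_{k-1}.
N_0 = 4
N_1 = 4 + 4 = 8
N_2 = 4 + 8 = 12
N_3 = 4 + 12 = 16
N_4 = 4 + 16 = 20

20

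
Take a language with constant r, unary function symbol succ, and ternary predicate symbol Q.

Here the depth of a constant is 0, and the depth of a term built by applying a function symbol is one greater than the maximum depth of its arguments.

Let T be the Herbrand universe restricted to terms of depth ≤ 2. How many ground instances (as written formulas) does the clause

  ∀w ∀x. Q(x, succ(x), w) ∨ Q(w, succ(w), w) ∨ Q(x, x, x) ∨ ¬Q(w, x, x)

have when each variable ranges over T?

Ground terms of depth ≤ 2:
  Count level by level. With function symbols succ/1, the terms of depth ≤ k are the 1 constant together with each function applied to depth-≤(k−1) tuples, so N_k = 1 + N_{k-1}.
  N_0 = 1
  N_1 = 1 + 1 = 2
  N_2 = 1 + 2 = 3
  Explicitly: r, succ(r), succ(succ(r)).
So there are 3 ground terms available for substitution.
Each of w, x ranges independently over the available ground terms, and distinct assignments produce distinct instances.
Number of ground instances = 3^2 = 9.

9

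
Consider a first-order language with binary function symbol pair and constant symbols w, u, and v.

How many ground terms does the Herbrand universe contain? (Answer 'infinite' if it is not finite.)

infinite

The signature has at least one function symbol (pair, arity 2) and at least one constant (w).
Iterating pair gives infinitely many distinct ground terms: w, pair(w, w), pair(pair(w, w), pair(w, w)), ...
So the Herbrand universe is infinite.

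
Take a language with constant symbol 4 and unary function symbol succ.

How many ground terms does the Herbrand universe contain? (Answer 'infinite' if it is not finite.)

infinite

The signature has at least one function symbol (succ, arity 1) and at least one constant (4).
Iterating succ gives infinitely many distinct ground terms: 4, succ(4), succ(succ(4)), ...
So the Herbrand universe is infinite.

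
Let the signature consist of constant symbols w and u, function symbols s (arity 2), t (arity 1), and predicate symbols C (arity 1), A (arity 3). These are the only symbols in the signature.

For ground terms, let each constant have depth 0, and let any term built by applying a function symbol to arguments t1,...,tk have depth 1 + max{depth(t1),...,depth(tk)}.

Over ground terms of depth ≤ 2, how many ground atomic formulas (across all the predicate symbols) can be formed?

First count ground terms of depth ≤ 2.
Write N_k for the number of ground terms of depth ≤ k. A term of depth ≤ k is either a constant or a function symbol applied to arguments of depth ≤ k−1, so N_k = 2 + N_{k-1}^2 + N_{k-1}.
N_0 = 2
N_1 = 2 + 2^2 + 2 = 8
N_2 = 2 + 8^2 + 8 = 74
So |H| = 74.
A ground atom is a predicate applied to a tuple of terms from H, so the count is the sum over predicates of |H|^arity:
  C: 74;  A: 74^3 = 405224
Total ground atoms: 74 + 405224 = 405298.

405298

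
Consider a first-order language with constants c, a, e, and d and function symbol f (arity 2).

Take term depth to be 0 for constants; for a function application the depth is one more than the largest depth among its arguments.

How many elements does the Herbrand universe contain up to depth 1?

Write N_k for the number of ground terms of depth ≤ k. A term of depth ≤ k is either a constant or a function symbol applied to arguments of depth ≤ k−1, so N_k = 4 + N_{k-1}^2.
N_0 = 4
N_1 = 4 + 4^2 = 20

20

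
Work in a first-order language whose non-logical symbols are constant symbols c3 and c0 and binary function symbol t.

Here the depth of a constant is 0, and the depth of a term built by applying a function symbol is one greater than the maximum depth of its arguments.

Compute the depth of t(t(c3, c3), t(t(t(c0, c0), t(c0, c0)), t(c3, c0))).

4

depth(t(c3, c3)) = 1 + max(0, 0) = 1
depth(t(c0, c0)) = 1 + max(0, 0) = 1
depth(t(t(c0, c0), t(c0, c0))) = 1 + max(1, 1) = 2
depth(t(c3, c0)) = 1 + max(0, 0) = 1
depth(t(t(t(c0, c0), t(c0, c0)), t(c3, c0))) = 1 + max(2, 1) = 3
depth(t(t(c3, c3), t(t(t(c0, c0), t(c0, c0)), t(c3, c0)))) = 1 + max(1, 3) = 4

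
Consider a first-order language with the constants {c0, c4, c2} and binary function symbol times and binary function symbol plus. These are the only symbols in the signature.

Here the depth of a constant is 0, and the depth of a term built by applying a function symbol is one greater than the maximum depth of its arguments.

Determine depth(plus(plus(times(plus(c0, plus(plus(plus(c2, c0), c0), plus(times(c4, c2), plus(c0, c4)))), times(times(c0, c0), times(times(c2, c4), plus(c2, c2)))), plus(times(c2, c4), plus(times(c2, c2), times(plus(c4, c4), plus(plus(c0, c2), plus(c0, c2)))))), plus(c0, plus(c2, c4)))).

7

depth(plus(c2, c0)) = 1 + max(0, 0) = 1
depth(plus(plus(c2, c0), c0)) = 1 + max(1, 0) = 2
depth(times(c4, c2)) = 1 + max(0, 0) = 1
depth(plus(c0, c4)) = 1 + max(0, 0) = 1
depth(plus(times(c4, c2), plus(c0, c4))) = 1 + max(1, 1) = 2
depth(plus(plus(plus(c2, c0), c0), plus(times(c4, c2), plus(c0, c4)))) = 1 + max(2, 2) = 3
depth(plus(c0, plus(plus(plus(c2, c0), c0), plus(times(c4, c2), plus(c0, c4))))) = 1 + max(0, 3) = 4
depth(times(c0, c0)) = 1 + max(0, 0) = 1
depth(times(c2, c4)) = 1 + max(0, 0) = 1
depth(plus(c2, c2)) = 1 + max(0, 0) = 1
depth(times(times(c2, c4), plus(c2, c2))) = 1 + max(1, 1) = 2
depth(times(times(c0, c0), times(times(c2, c4), plus(c2, c2)))) = 1 + max(1, 2) = 3
depth(times(plus(c0, plus(plus(plus(c2, c0), c0), plus(times(c4, c2), plus(c0, c4)))), times(times(c0, c0), times(times(c2, c4), plus(c2, c2))))) = 1 + max(4, 3) = 5
depth(times(c2, c2)) = 1 + max(0, 0) = 1
depth(plus(c4, c4)) = 1 + max(0, 0) = 1
depth(plus(c0, c2)) = 1 + max(0, 0) = 1
depth(plus(plus(c0, c2), plus(c0, c2))) = 1 + max(1, 1) = 2
depth(times(plus(c4, c4), plus(plus(c0, c2), plus(c0, c2)))) = 1 + max(1, 2) = 3
depth(plus(times(c2, c2), times(plus(c4, c4), plus(plus(c0, c2), plus(c0, c2))))) = 1 + max(1, 3) = 4
depth(plus(times(c2, c4), plus(times(c2, c2), times(plus(c4, c4), plus(plus(c0, c2), plus(c0, c2)))))) = 1 + max(1, 4) = 5
depth(plus(times(plus(c0, plus(plus(plus(c2, c0), c0), plus(times(c4, c2), plus(c0, c4)))), times(times(c0, c0), times(times(c2, c4), plus(c2, c2)))), plus(times(c2, c4), plus(times(c2, c2), times(plus(c4, c4), plus(plus(c0, c2), plus(c0, c2))))))) = 1 + max(5, 5) = 6
depth(plus(c2, c4)) = 1 + max(0, 0) = 1
depth(plus(c0, plus(c2, c4))) = 1 + max(0, 1) = 2
depth(plus(plus(times(plus(c0, plus(plus(plus(c2, c0), c0), plus(times(c4, c2), plus(c0, c4)))), times(times(c0, c0), times(times(c2, c4), plus(c2, c2)))), plus(times(c2, c4), plus(times(c2, c2), times(plus(c4, c4), plus(plus(c0, c2), plus(c0, c2)))))), plus(c0, plus(c2, c4)))) = 1 + max(6, 2) = 7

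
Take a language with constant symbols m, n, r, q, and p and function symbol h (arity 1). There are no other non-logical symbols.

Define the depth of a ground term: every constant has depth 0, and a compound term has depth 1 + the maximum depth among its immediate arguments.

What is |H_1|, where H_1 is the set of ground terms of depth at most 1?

Let N_k count ground terms of depth at most k. Each non-constant term of depth ≤ k is some function symbol applied to depth-≤(k−1) arguments, giving N_k = 5 + N_{k-1}.
N_0 = 5
N_1 = 5 + 5 = 10

10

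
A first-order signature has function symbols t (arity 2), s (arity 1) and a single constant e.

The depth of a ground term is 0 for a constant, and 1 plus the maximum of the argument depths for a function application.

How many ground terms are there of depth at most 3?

Count level by level. With function symbols t/2, s/1, the terms of depth ≤ k are the 1 constant together with each function applied to depth-≤(k−1) tuples, so N_k = 1 + N_{k-1}^2 + N_{k-1}.
N_0 = 1
N_1 = 1 + 1^2 + 1 = 3
N_2 = 1 + 3^2 + 3 = 13
N_3 = 1 + 13^2 + 13 = 183

183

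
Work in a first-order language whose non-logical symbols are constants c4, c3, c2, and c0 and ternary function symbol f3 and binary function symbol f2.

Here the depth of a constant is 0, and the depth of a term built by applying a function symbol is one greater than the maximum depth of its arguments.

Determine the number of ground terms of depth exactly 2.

Let N_k count ground terms of depth at most k. Each non-constant term of depth ≤ k is some function symbol applied to depth-≤(k−1) arguments, giving N_k = 4 + N_{k-1}^3 + N_{k-1}^2.
N_0 = 4
N_1 = 4 + 4^3 + 4^2 = 84
N_2 = 4 + 84^3 + 84^2 = 599764
Terms of depth exactly 2: N_2 − N_1 = 599764 − 84 = 599680.

599680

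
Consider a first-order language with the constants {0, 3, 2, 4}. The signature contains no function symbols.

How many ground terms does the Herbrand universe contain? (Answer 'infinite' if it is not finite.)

There are no function symbols, so every ground term is one of the 4 constants.
The Herbrand universe is {0, 3, 2, 4}, which is finite with 4 elements.

4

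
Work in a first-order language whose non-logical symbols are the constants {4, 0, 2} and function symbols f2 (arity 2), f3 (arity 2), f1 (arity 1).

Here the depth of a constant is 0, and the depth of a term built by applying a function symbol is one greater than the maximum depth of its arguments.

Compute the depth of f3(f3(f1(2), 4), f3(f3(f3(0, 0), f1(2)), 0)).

4

depth(f1(2)) = 1 + depth(2) = 1 + 0 = 1
depth(f3(f1(2), 4)) = 1 + max(1, 0) = 2
depth(f3(0, 0)) = 1 + max(0, 0) = 1
depth(f3(f3(0, 0), f1(2))) = 1 + max(1, 1) = 2
depth(f3(f3(f3(0, 0), f1(2)), 0)) = 1 + max(2, 0) = 3
depth(f3(f3(f1(2), 4), f3(f3(f3(0, 0), f1(2)), 0))) = 1 + max(2, 3) = 4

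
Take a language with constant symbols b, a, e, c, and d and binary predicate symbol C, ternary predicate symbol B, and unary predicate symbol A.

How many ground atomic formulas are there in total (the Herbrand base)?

With no function symbols, the Herbrand universe is just the 5 constants.
Ground atoms per predicate: C: 5^2 = 25, B: 5^3 = 125, A: 5.
Herbrand base size = 25 + 125 + 5 = 155.

155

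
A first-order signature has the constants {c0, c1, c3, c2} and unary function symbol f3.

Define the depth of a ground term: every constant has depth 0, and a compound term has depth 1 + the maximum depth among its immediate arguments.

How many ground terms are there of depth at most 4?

20

Let N_k = |{terms of depth ≤ k}|. Then N_0 = 4 and N_k = 4 + N_{k-1} for k ≥ 1 (one summand per function symbol, arity giving the exponent).
N_0 = 4
N_1 = 4 + 4 = 8
N_2 = 4 + 8 = 12
N_3 = 4 + 12 = 16
N_4 = 4 + 16 = 20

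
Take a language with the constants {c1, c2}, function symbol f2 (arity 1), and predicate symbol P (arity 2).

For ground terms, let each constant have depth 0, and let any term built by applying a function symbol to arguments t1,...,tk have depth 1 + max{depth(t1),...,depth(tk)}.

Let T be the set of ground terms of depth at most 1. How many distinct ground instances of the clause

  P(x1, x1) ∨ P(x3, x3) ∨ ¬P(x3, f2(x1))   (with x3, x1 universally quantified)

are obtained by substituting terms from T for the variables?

16

Ground terms of depth ≤ 1:
  Let N_k count ground terms of depth at most k. Each non-constant term of depth ≤ k is some function symbol applied to depth-≤(k−1) arguments, giving N_k = 2 + N_{k-1}.
  N_0 = 2
  N_1 = 2 + 2 = 4
  Explicitly: c1, c2, f2(c1), f2(c2).
So there are 4 ground terms available for substitution.
Each of x3, x1 ranges independently over the available ground terms, and distinct assignments produce distinct instances.
Number of ground instances = 4^2 = 16.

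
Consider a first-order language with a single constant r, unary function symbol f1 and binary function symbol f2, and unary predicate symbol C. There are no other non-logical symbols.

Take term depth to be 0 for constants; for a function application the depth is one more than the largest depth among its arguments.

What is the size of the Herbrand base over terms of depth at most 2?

13

First count ground terms of depth ≤ 2.
Write N_k for the number of ground terms of depth ≤ k. A term of depth ≤ k is either a constant or a function symbol applied to arguments of depth ≤ k−1, so N_k = 1 + N_{k-1} + N_{k-1}^2.
N_0 = 1
N_1 = 1 + 1 + 1^2 = 3
N_2 = 1 + 3 + 3^2 = 13
So |H| = 13.
A ground atom is a predicate applied to a tuple of terms from H, so the count is the sum over predicates of |H|^arity:
  C: 13
Total ground atoms: 13.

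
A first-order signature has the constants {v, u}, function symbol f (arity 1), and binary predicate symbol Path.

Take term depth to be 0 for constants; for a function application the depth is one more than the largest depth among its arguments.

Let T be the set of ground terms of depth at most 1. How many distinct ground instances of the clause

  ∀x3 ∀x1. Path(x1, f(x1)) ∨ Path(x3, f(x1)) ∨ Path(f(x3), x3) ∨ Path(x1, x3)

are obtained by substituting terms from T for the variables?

16

Ground terms of depth ≤ 1:
  Write N_k for the number of ground terms of depth ≤ k. A term of depth ≤ k is either a constant or a function symbol applied to arguments of depth ≤ k−1, so N_k = 2 + N_{k-1}.
  N_0 = 2
  N_1 = 2 + 2 = 4
  Explicitly: v, u, f(v), f(u).
So there are 4 ground terms available for substitution.
The clause has 2 distinct variables (x3, x1), each appearing in the body. In the free term algebra distinct substitutions yield syntactically distinct ground instances.
Number of ground instances = 4^2 = 16.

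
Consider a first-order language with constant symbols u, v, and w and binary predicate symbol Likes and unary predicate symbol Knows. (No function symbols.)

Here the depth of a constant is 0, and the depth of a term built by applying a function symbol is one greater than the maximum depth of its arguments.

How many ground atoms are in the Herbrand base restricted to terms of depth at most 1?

12

First count ground terms of depth ≤ 1.
With no function symbols every ground term is a constant, so there are exactly 3 ground terms at every depth bound.
N_0 = 3
N_1 = 3
Explicitly: u, v, w.
So |H| = 3.
For each predicate symbol, the number of ground atoms is |H| raised to its arity; summing:
  Likes: 3^2 = 9;  Knows: 3
Total ground atoms: 9 + 3 = 12.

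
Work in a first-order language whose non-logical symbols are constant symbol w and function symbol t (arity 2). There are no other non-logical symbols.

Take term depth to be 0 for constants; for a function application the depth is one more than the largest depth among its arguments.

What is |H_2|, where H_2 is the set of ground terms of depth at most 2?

Write N_k for the number of ground terms of depth ≤ k. A term of depth ≤ k is either a constant or a function symbol applied to arguments of depth ≤ k−1, so N_k = 1 + N_{k-1}^2.
N_0 = 1
N_1 = 1 + 1^2 = 2
N_2 = 1 + 2^2 = 5
Explicitly: w, t(w, w), t(w, t(w, w)), t(t(w, w), w), t(t(w, w), t(w, w)).

5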